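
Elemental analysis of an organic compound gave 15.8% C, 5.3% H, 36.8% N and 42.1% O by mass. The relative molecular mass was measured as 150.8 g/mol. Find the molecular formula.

C2H8N4O4

Assume 100 g: 15.8 g C, 5.3 g H, 36.8 g N, 42.1 g O.
C: 15.8 g ÷ 12.01 g/mol = 1.316 mol
H: 5.3 g ÷ 1.008 g/mol = 5.258 mol
N: 36.8 g ÷ 14.01 g/mol = 2.627 mol
O: 42.1 g ÷ 16.00 g/mol = 2.631 mol
Ratios (÷ 1.316): C 1.000, H 3.997, N 1.997, O 2.000
→ CH4N2O2
Empirical-formula mass = 76.06 g/mol
n = 150.8 / 76.06 = 1.98 ≈ 2
Molecular formula = (CH4N2O2)×2 = C2H8N4O4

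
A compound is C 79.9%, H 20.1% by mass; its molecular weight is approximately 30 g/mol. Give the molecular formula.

Assume 100 g: 79.9 g C, 20.1 g H.
n(C) = 79.9/12.01 = 6.653, n(H) = 20.1/1.008 = 19.94
Smallest is C at 6.653 mol; normalising gives C 1.000, H 2.997
→ CH3
Empirical-formula mass = 15.03 g/mol
n = 30 / 15.03 = 2.00 ≈ 2
Molecular formula = (CH3)×2 = C2H6

C2H6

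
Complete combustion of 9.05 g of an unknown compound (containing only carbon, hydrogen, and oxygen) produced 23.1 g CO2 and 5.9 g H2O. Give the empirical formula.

C4H5O

mol C = 23.1 / 44.01 = 0.5249; mass C = 0.5249 × 12.01 = 6.304 g
mol H = 2 × (5.9 / 18.02) = 0.6548; mass H = 0.6548 × 1.008 = 0.6601 g
mass O = 9.05 − (6.964) = 2.086 g → mol O = 0.1304
Divide by the smallest (0.1304 mol O): C 4.026, H 5.022, O 1.000
Ratio ≈ 4:5:1, so the empirical formula is C4H5O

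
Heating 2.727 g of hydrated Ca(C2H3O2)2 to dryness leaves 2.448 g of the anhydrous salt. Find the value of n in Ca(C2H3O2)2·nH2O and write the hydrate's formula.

Mass of water lost = 2.727 − 2.448 = 0.279 g → 0.279 / 18.02 = 0.01548 mol H2O
Molar mass of Ca(C2H3O2)2 = 158.17 g/mol → mol Ca(C2H3O2)2 = 2.448 / 158.17 = 0.01548
n = 0.01548 / 0.01548 = 1.00 ≈ 1 → Ca(C2H3O2)2·H2O

Ca(C2H3O2)2·H2O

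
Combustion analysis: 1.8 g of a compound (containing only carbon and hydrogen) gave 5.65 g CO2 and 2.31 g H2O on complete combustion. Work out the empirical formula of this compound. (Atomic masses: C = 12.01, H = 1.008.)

mol C = 5.65 / 44.01 = 0.1284; mass C = 0.1284 × 12.01 = 1.542 g
mol H = 2 × (2.31 / 18.02) = 0.2564; mass H = 0.2564 × 1.008 = 0.2584 g
Smallest is C at 0.1284 mol; normalising gives C 1.000, H 1.997
≈ 1:2 → CH2

CH2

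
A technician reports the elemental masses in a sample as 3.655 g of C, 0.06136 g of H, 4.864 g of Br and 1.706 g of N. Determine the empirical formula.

C5HBrN2

n(C) = 3.655/12.01 = 0.3043, n(H) = 0.06136/1.008 = 0.06087, n(Br) = 4.864/79.90 = 0.06088, n(N) = 1.706/14.01 = 0.1218
Ratios (÷ 0.06087): C 4.999, H 1.000, Br 1.000, N 2.000
→ C5HBrN2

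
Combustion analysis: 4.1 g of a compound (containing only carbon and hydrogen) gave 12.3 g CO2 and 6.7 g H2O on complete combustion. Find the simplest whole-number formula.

mol C = 12.3 / 44.01 = 0.2795; mass C = 0.2795 × 12.01 = 3.357 g
mol H = 2 × (6.7 / 18.02) = 0.7436; mass H = 0.7436 × 1.008 = 0.7496 g
Divide by the smallest (0.2795 mol C): C 1.000, H 2.661
Scaling by 3: C 3.00, H 7.98 → C3H8

C3H8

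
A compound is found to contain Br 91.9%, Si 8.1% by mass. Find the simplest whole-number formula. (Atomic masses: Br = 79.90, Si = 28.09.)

Br4Si

Assume 100 g: 91.9 g Br, 8.1 g Si.
Br: 91.9 g ÷ 79.90 g/mol = 1.15 mol
Si: 8.1 g ÷ 28.09 g/mol = 0.2884 mol
Smallest is Si at 0.2884 mol; normalising gives Br 3.989, Si 1.000
≈ 4:1 → Br4Si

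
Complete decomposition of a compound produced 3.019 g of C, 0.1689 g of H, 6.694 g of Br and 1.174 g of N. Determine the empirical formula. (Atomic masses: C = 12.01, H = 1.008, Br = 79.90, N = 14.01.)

C3H2BrN

n(C) = 3.019/12.01 = 0.2514, n(H) = 0.1689/1.008 = 0.1676, n(Br) = 6.694/79.90 = 0.08378, n(N) = 1.174/14.01 = 0.0838
Divide by the smallest (0.08378 mol Br): C 3.000, H 2.000, Br 1.000, N 1.000
→ C3H2BrN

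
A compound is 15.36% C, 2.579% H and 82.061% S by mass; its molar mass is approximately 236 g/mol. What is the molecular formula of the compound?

Assume 100 g: 15.36 g C, 2.579 g H, 82.061 g S.
Moles — C: 15.36 / 12.01 = 1.279 mol; H: 2.579 / 1.008 = 2.559 mol; S: 82.061 / 32.07 = 2.559 mol
Divide by the smallest (1.279 mol C): C 1.000, H 2.001, S 2.001
→ CH2S2
Empirical-formula mass = 78.17 g/mol
n = 236 / 78.17 = 3.02 ≈ 3
Molecular formula = (CH2S2)×3 = C3H6S6

C3H6S6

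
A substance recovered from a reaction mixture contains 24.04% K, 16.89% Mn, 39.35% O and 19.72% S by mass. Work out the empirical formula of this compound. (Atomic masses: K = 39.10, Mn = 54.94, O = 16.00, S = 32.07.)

Assume 100 g: 24.04 g K, 16.89 g Mn, 39.35 g O, 19.72 g S.
Moles — K: 24.04 / 39.10 = 0.6148 mol; Mn: 16.89 / 54.94 = 0.3074 mol; O: 39.35 / 16.00 = 2.459 mol; S: 19.72 / 32.07 = 0.6149 mol
Divide by the smallest (0.3074 mol Mn): K 2.000, Mn 1.000, O 8.000, S 2.000
≈ 2:1:8:2 → K2MnO8S2

K2MnO8S2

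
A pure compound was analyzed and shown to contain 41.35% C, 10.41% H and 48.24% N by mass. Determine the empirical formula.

Assume 100 g: 41.35 g C, 10.41 g H, 48.24 g N.
n(C) = 41.35/12.01 = 3.443, n(H) = 10.41/1.008 = 10.33, n(N) = 48.24/14.01 = 3.443
Divide by the smallest (3.443 mol C): C 1.000, H 3.000, N 1.000
→ CH3N

CH3N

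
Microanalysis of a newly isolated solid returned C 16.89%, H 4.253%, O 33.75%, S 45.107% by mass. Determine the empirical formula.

C2H6O3S2

Assume 100 g: 16.89 g C, 4.253 g H, 33.75 g O, 45.107 g S.
n(C) = 16.89/12.01 = 1.406, n(H) = 4.253/1.008 = 4.219, n(O) = 33.75/16.00 = 2.109, n(S) = 45.107/32.07 = 1.407
Ratios (÷ 1.406): C 1.000, H 3.000, O 1.500, S 1.000
Multiply by 2: C 2.00, H 6.00, O 3.00, S 2.00 → C2H6O3S2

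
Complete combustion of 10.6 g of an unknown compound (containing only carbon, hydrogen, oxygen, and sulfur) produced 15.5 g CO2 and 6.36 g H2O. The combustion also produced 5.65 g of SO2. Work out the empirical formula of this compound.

mol C = 15.5 / 44.01 = 0.3522; mass C = 0.3522 × 12.01 = 4.230 g
mol H = 2 × (6.36 / 18.02) = 0.7059; mass H = 0.7059 × 1.008 = 0.7115 g
mol S = 5.65 / 64.07 = 0.08818; mass S = 2.828 g
mass O = 10.6 − (7.769) = 2.831 g → mol O = 0.1769
Ratios (÷ 0.08818): C 3.994, H 8.005, O 2.006, S 1.000
≈ 4:8:2:1 → C4H8O2S

C4H8O2S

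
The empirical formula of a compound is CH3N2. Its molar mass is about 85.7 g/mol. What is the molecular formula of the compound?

Empirical-formula mass = 43.05 g/mol
n = 85.7 / 43.05 = 1.99 ≈ 2
Molecular formula = (CH3N2)2 = C2H6N4

C2H6N4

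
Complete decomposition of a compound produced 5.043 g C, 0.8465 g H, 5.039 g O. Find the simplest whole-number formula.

C: 5.043 g ÷ 12.01 g/mol = 0.4199 mol
H: 0.8465 g ÷ 1.008 g/mol = 0.8398 mol
O: 5.039 g ÷ 16.00 g/mol = 0.3149 mol
Smallest is O at 0.3149 mol; normalising gives C 1.333, H 2.667, O 1.000
×3: C 4.00, H 8.00, O 3.00 → C4H8O3

C4H8O3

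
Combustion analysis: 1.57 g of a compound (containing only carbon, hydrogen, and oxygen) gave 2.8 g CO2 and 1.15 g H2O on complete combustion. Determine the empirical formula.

mol C = 2.8 / 44.01 = 0.06362; mass C = 0.06362 × 12.01 = 0.7641 g
mol H = 2 × (1.15 / 18.02) = 0.1276; mass H = 0.1276 × 1.008 = 0.1287 g
mass O = 1.57 − (0.8928) = 0.6772 g → mol O = 0.04233
Divide by the smallest (0.04233 mol O): C 1.503, H 3.015, O 1.000
Scaling by 2: C 3.01, H 6.03, O 2.00 → C3H6O2

C3H6O2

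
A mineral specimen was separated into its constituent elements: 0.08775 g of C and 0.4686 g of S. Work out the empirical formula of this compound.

C: 0.08775 g ÷ 12.01 g/mol = 0.007306 mol
S: 0.4686 g ÷ 32.07 g/mol = 0.01461 mol
Ratios (÷ 0.007306): C 1.000, S 2.000
→ CS2

CS2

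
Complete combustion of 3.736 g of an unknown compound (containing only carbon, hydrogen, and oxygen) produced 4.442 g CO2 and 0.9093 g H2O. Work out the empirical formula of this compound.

C2H2O3

mol C = 4.442 / 44.01 = 0.1009; mass C = 0.1009 × 12.01 = 1.212 g
mol H = 2 × (0.9093 / 18.02) = 0.1009; mass H = 0.1009 × 1.008 = 0.1017 g
mass O = 3.736 − (1.314) = 2.422 g → mol O = 0.1514
Divide by the smallest (0.1009 mol H): C 1.000, H 1.000, O 1.500
×2: C 2.00, H 2.00, O 3.00 → C2H2O3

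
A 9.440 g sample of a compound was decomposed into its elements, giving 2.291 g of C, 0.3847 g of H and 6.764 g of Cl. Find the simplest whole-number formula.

C: 2.291 g ÷ 12.01 g/mol = 0.1908 mol
H: 0.3847 g ÷ 1.008 g/mol = 0.3816 mol
Cl: 6.764 g ÷ 35.45 g/mol = 0.1908 mol
Ratios (÷ 0.1908): C 1.000, H 2.001, Cl 1.000
Ratio ≈ 1:2:1, so the empirical formula is CH2Cl

CH2Cl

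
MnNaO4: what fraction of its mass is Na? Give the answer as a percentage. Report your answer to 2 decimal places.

Molar mass = 1(54.94) + 1(22.99) + 4(16.00) = 141.930 g/mol
Mass of Na per mole = 1 × 22.99 = 22.990 g
% Na = 22.990 / 141.930 × 100 = 16.20%

16.20%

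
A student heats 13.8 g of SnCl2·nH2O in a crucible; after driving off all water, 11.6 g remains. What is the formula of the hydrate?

SnCl2·2H2O

Mass of water lost = 13.8 − 11.6 = 2.2 g → 2.2 / 18.02 = 0.1221 mol H2O
Molar mass of SnCl2 = 189.61 g/mol → mol SnCl2 = 11.6 / 189.61 = 0.06118
n = 0.1221 / 0.06118 = 2.00 ≈ 2 → SnCl2·2H2O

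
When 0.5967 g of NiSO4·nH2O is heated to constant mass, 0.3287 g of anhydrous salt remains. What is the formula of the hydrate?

Mass of water lost = 0.5967 − 0.3287 = 0.268 g → 0.268 / 18.02 = 0.01487 mol H2O
Molar mass of NiSO4 = 154.76 g/mol → mol NiSO4 = 0.3287 / 154.76 = 0.002124
n = 0.01487 / 0.002124 = 7.00 ≈ 7 → NiSO4·7H2O

NiSO4·7H2O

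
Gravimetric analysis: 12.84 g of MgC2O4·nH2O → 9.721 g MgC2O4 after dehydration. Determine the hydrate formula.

MgC2O4·2H2O

Mass of water lost = 12.84 − 9.721 = 3.119 g → 3.119 / 18.02 = 0.1731 mol H2O
Molar mass of MgC2O4 = 112.33 g/mol → mol MgC2O4 = 9.721 / 112.33 = 0.08654
n = 0.1731 / 0.08654 = 2.00 ≈ 2 → MgC2O4·2H2O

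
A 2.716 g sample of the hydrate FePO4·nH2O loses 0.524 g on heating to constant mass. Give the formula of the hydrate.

Mass of anhydrous FePO4 = 2.716 − 0.524 = 2.192 g
mol H2O = 0.524 / 18.02 = 0.02908
Molar mass of FePO4 = 150.82 g/mol → mol FePO4 = 2.192 / 150.82 = 0.01453
n = 0.02908 / 0.01453 = 2.00 ≈ 2 → FePO4·2H2O

FePO4·2H2O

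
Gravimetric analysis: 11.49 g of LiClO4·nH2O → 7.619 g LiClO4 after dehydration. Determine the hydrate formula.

LiClO4·3H2O

Mass of water lost = 11.49 − 7.619 = 3.871 g → 3.871 / 18.02 = 0.2148 mol H2O
Molar mass of LiClO4 = 106.39 g/mol → mol LiClO4 = 7.619 / 106.39 = 0.07161
n = 0.2148 / 0.07161 = 3.00 ≈ 3 → LiClO4·3H2O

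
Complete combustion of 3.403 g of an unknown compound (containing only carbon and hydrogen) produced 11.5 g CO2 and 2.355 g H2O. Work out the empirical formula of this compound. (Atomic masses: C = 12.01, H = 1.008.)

mol C = 11.5 / 44.01 = 0.2613; mass C = 0.2613 × 12.01 = 3.138 g
mol H = 2 × (2.355 / 18.02) = 0.2614; mass H = 0.2614 × 1.008 = 0.2635 g
Ratios (÷ 0.2613): C 1.000, H 1.000
≈ 1:1 → CH

CH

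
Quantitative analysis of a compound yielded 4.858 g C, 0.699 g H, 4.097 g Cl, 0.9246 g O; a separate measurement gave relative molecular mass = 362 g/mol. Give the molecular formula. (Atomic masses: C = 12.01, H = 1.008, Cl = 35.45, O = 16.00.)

C: 4.858 g ÷ 12.01 g/mol = 0.4045 mol
H: 0.699 g ÷ 1.008 g/mol = 0.6935 mol
Cl: 4.097 g ÷ 35.45 g/mol = 0.1156 mol
O: 0.9246 g ÷ 16.00 g/mol = 0.05779 mol
Divide by the smallest (0.05779 mol O): C 7.000, H 12.000, Cl 2.000, O 1.000
≈ 7:12:2:1 → C7H12Cl2O
Empirical-formula mass = 183.07 g/mol
n = 362 / 183.07 = 1.98 ≈ 2
Molecular formula = (C7H12Cl2O)×2 = C14H24Cl4O2

C14H24Cl4O2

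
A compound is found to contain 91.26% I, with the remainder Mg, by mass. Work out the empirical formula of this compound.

I2Mg

Assume 100 g: 91.26 g I, 8.74 g Mg.
Moles — I: 91.26 / 126.90 = 0.7191 mol; Mg: 8.74 / 24.31 = 0.3595 mol
Divide by the smallest (0.3595 mol Mg): I 2.000, Mg 1.000
→ I2Mg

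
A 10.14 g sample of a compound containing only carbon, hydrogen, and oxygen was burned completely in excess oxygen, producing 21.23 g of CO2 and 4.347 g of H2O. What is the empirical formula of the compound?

C2H2O

mol C = 21.23 / 44.01 = 0.4824; mass C = 0.4824 × 12.01 = 5.794 g
mol H = 2 × (4.347 / 18.02) = 0.4825; mass H = 0.4825 × 1.008 = 0.4863 g
mass O = 10.14 − (6.280) = 3.860 g → mol O = 0.2413
Smallest is O at 0.2413 mol; normalising gives C 1.999, H 2.000, O 1.000
≈ 2:2:1 → C2H2O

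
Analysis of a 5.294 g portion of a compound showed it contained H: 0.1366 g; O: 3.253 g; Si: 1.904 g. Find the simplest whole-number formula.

n(H) = 0.1366/1.008 = 0.1355, n(O) = 3.253/16.00 = 0.2033, n(Si) = 1.904/28.09 = 0.06778
Smallest is Si at 0.06778 mol; normalising gives H 1.999, O 3.000, Si 1.000
≈ 2:3:1 → H2O3Si

H2O3Si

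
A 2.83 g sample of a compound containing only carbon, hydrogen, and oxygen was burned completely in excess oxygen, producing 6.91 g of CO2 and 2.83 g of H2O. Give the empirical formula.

C4H8O

mol C = 6.91 / 44.01 = 0.1570; mass C = 0.1570 × 12.01 = 1.886 g
mol H = 2 × (2.83 / 18.02) = 0.3141; mass H = 0.3141 × 1.008 = 0.3166 g
mass O = 2.83 − (2.202) = 0.6277 g → mol O = 0.03923
Smallest is O at 0.03923 mol; normalising gives C 4.002, H 8.006, O 1.000
→ C4H8O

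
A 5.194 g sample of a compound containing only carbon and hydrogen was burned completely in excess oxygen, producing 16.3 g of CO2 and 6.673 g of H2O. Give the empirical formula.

CH2

mol C = 16.3 / 44.01 = 0.3704; mass C = 0.3704 × 12.01 = 4.448 g
mol H = 2 × (6.673 / 18.02) = 0.7406; mass H = 0.7406 × 1.008 = 0.7465 g
Ratios (÷ 0.3704): C 1.000, H 2.000
→ CH2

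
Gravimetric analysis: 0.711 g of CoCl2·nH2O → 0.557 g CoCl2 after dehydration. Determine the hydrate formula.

CoCl2·2H2O

Mass of water lost = 0.711 − 0.557 = 0.154 g → 0.154 / 18.02 = 0.008546 mol H2O
Molar mass of CoCl2 = 129.83 g/mol → mol CoCl2 = 0.557 / 129.83 = 0.00429
n = 0.008546 / 0.00429 = 1.99 ≈ 2 → CoCl2·2H2O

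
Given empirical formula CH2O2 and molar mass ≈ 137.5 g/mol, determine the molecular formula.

Empirical-formula mass = 46.03 g/mol
n = 137.5 / 46.03 = 2.99 ≈ 3
Molecular formula = (CH2O2)3 = C3H6O6

C3H6O6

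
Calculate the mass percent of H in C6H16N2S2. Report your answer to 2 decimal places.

Molar mass = 6(12.01) + 16(1.008) + 2(14.01) + 2(32.07) = 180.348 g/mol
Mass of H per mole = 16 × 1.008 = 16.128 g
% H = 16.128 / 180.348 × 100 = 8.94%

8.94%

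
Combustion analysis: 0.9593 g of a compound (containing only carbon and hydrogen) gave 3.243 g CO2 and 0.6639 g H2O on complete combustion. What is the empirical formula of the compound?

mol C = 3.243 / 44.01 = 0.07369; mass C = 0.07369 × 12.01 = 0.8850 g
mol H = 2 × (0.6639 / 18.02) = 0.07368; mass H = 0.07368 × 1.008 = 0.07427 g
Divide by the smallest (0.07368 mol H): C 1.000, H 1.000
→ CH

CH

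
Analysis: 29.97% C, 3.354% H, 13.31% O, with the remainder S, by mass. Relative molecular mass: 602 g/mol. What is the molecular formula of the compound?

C15H20O5S10

Assume 100 g: 29.97 g C, 3.354 g H, 13.31 g O, 53.366 g S.
n(C) = 29.97/12.01 = 2.495, n(H) = 3.354/1.008 = 3.327, n(O) = 13.31/16.00 = 0.8319, n(S) = 53.366/32.07 = 1.664
Smallest is O at 0.8319 mol; normalising gives C 3.000, H 4.000, O 1.000, S 2.000
≈ 3:4:1:2 → C3H4OS2
Empirical-formula mass = 120.20 g/mol
n = 602 / 120.20 = 5.01 ≈ 5
Molecular formula = (C3H4OS2)×5 = C15H20O5S10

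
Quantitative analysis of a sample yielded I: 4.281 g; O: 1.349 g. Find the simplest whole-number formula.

I2O5

Moles — I: 4.281 / 126.90 = 0.03374 mol; O: 1.349 / 16.00 = 0.08431 mol
Divide by the smallest (0.03374 mol I): I 1.000, O 2.499
Scaling by 2: I 2.00, O 5.00 → I2O5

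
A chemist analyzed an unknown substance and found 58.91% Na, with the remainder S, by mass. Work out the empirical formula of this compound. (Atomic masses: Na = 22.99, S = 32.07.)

Na2S

Assume 100 g: 58.91 g Na, 41.09 g S.
Moles — Na: 58.91 / 22.99 = 2.562 mol; S: 41.09 / 32.07 = 1.281 mol
Divide by the smallest (1.281 mol S): Na 2.000, S 1.000
Ratio ≈ 2:1, so the empirical formula is Na2S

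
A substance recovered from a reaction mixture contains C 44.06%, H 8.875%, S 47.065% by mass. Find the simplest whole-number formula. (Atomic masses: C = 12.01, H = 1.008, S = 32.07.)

Assume 100 g: 44.06 g C, 8.875 g H, 47.065 g S.
Moles — C: 44.06 / 12.01 = 3.669 mol; H: 8.875 / 1.008 = 8.805 mol; S: 47.065 / 32.07 = 1.468 mol
Divide by the smallest (1.468 mol S): C 2.500, H 5.999, S 1.000
×2: C 5.00, H 12.00, S 2.00 → C5H12S2

C5H12S2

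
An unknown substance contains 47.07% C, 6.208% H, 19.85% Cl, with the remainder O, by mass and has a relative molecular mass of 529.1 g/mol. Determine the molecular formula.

Assume 100 g: 47.07 g C, 6.208 g H, 19.85 g Cl, 26.872 g O.
C: 47.07 g ÷ 12.01 g/mol = 3.919 mol
H: 6.208 g ÷ 1.008 g/mol = 6.159 mol
Cl: 19.85 g ÷ 35.45 g/mol = 0.5599 mol
O: 26.872 g ÷ 16.00 g/mol = 1.679 mol
Ratios (÷ 0.5599): C 6.999, H 10.999, Cl 1.000, O 2.999
≈ 7:11:1:3 → C7H11ClO3
Empirical-formula mass = 178.61 g/mol
n = 529.1 / 178.61 = 2.96 ≈ 3
Molecular formula = (C7H11ClO3)×3 = C21H33Cl3O9

C21H33Cl3O9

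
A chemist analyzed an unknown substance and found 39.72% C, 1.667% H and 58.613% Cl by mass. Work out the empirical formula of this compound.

C2HCl

Assume 100 g: 39.72 g C, 1.667 g H, 58.613 g Cl.
n(C) = 39.72/12.01 = 3.307, n(H) = 1.667/1.008 = 1.654, n(Cl) = 58.613/35.45 = 1.653
Smallest is Cl at 1.653 mol; normalising gives C 2.000, H 1.000, Cl 1.000
→ C2HCl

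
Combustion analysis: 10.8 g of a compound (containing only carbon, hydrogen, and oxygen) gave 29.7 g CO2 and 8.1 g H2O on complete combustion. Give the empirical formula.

mol C = 29.7 / 44.01 = 0.6748; mass C = 0.6748 × 12.01 = 8.105 g
mol H = 2 × (8.1 / 18.02) = 0.8990; mass H = 0.8990 × 1.008 = 0.9062 g
mass O = 10.8 − (9.011) = 1.789 g → mol O = 0.1118
Smallest is O at 0.1118 mol; normalising gives C 6.036, H 8.041, O 1.000
≈ 6:8:1 → C6H8O

C6H8O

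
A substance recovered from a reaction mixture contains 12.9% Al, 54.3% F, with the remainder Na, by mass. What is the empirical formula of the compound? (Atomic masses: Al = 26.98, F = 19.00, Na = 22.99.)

AlF6Na3

Assume 100 g: 12.9 g Al, 54.3 g F, 32.8 g Na.
Moles — Al: 12.9 / 26.98 = 0.4781 mol; F: 54.3 / 19.00 = 2.858 mol; Na: 32.8 / 22.99 = 1.427 mol
Smallest is Al at 0.4781 mol; normalising gives Al 1.000, F 5.977, Na 2.984
→ AlF6Na3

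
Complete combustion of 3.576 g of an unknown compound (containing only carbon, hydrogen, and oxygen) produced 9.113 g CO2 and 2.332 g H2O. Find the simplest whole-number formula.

C4H5O

mol C = 9.113 / 44.01 = 0.2071; mass C = 0.2071 × 12.01 = 2.487 g
mol H = 2 × (2.332 / 18.02) = 0.2588; mass H = 0.2588 × 1.008 = 0.2609 g
mass O = 3.576 − (2.748) = 0.8282 g → mol O = 0.05176
Divide by the smallest (0.05176 mol O): C 4.000, H 5.000, O 1.000
→ C4H5O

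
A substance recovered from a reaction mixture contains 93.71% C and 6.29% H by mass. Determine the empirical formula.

C5H4

Assume 100 g: 93.71 g C, 6.29 g H.
Moles — C: 93.71 / 12.01 = 7.803 mol; H: 6.29 / 1.008 = 6.24 mol
Divide by the smallest (6.24 mol H): C 1.250, H 1.000
Scaling by 4: C 5.00, H 4.00 → C5H4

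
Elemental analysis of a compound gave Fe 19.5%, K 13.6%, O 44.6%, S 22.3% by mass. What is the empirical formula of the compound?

FeKO8S2

Assume 100 g: 19.5 g Fe, 13.6 g K, 44.6 g O, 22.3 g S.
Fe: 19.5 g ÷ 55.85 g/mol = 0.3491 mol
K: 13.6 g ÷ 39.10 g/mol = 0.3478 mol
O: 44.6 g ÷ 16.00 g/mol = 2.788 mol
S: 22.3 g ÷ 32.07 g/mol = 0.6954 mol
Divide by the smallest (0.3478 mol K): Fe 1.004, K 1.000, O 8.014, S 1.999
→ FeKO8S2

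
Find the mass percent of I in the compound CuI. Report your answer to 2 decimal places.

66.63%

Molar mass = 1(63.55) + 1(126.90) = 190.450 g/mol
Mass of I per mole = 1 × 126.90 = 126.900 g
% I = 126.900 / 190.450 × 100 = 66.63%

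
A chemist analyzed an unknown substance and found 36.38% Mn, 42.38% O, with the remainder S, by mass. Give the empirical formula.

MnO4S

Assume 100 g: 36.38 g Mn, 42.38 g O, 21.24 g S.
Moles — Mn: 36.38 / 54.94 = 0.6622 mol; O: 42.38 / 16.00 = 2.649 mol; S: 21.24 / 32.07 = 0.6623 mol
Smallest is Mn at 0.6622 mol; normalising gives Mn 1.000, O 4.000, S 1.000
Ratio ≈ 1:4:1, so the empirical formula is MnO4S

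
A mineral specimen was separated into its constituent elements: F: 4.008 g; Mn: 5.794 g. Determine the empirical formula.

F: 4.008 g ÷ 19.00 g/mol = 0.2109 mol
Mn: 5.794 g ÷ 54.94 g/mol = 0.1055 mol
Ratios (÷ 0.1055): F 2.000, Mn 1.000
Ratio ≈ 2:1, so the empirical formula is F2Mn

F2Mn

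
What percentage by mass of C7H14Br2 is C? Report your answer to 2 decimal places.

32.59%

Molar mass = 7(12.01) + 14(1.008) + 2(79.90) = 257.982 g/mol
Mass of C per mole = 7 × 12.01 = 84.070 g
% C = 84.070 / 257.982 × 100 = 32.59%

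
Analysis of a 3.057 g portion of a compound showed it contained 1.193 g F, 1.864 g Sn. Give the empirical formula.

F4Sn

n(F) = 1.193/19.00 = 0.06279, n(Sn) = 1.864/118.71 = 0.0157
Ratios (÷ 0.0157): F 3.999, Sn 1.000
→ F4Sn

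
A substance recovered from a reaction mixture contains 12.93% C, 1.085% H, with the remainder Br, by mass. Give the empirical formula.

Assume 100 g: 12.93 g C, 1.085 g H, 85.985 g Br.
n(C) = 12.93/12.01 = 1.077, n(H) = 1.085/1.008 = 1.076, n(Br) = 85.985/79.90 = 1.076
Ratios (÷ 1.076): C 1.000, H 1.000, Br 1.000
Ratio ≈ 1:1:1, so the empirical formula is CHBr

CHBr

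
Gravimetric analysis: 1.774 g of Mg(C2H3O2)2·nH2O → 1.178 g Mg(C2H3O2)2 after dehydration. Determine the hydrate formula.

Mg(C2H3O2)2·4H2O

Mass of water lost = 1.774 − 1.178 = 0.596 g → 0.596 / 18.02 = 0.03307 mol H2O
Molar mass of Mg(C2H3O2)2 = 142.40 g/mol → mol Mg(C2H3O2)2 = 1.178 / 142.40 = 0.008273
n = 0.03307 / 0.008273 = 4.00 ≈ 4 → Mg(C2H3O2)2·4H2O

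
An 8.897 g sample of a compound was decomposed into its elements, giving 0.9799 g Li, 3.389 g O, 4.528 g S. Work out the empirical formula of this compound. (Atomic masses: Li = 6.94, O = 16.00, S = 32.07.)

Moles — Li: 0.9799 / 6.94 = 0.1412 mol; O: 3.389 / 16.00 = 0.2118 mol; S: 4.528 / 32.07 = 0.1412 mol
Smallest is S at 0.1412 mol; normalising gives Li 1.000, O 1.500, S 1.000
×2: Li 2.00, O 3.00, S 2.00 → Li2O3S2

Li2O3S2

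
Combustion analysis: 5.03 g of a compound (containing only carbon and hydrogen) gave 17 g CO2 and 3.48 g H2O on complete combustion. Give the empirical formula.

CH

mol C = 17 / 44.01 = 0.3863; mass C = 0.3863 × 12.01 = 4.639 g
mol H = 2 × (3.48 / 18.02) = 0.3862; mass H = 0.3862 × 1.008 = 0.3893 g
Ratios (÷ 0.3862): C 1.000, H 1.000
Ratio ≈ 1:1, so the empirical formula is CH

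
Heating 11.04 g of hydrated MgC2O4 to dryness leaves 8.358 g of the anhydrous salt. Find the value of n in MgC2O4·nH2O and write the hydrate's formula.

MgC2O4·2H2O

Mass of water lost = 11.04 − 8.358 = 2.682 g → 2.682 / 18.02 = 0.1488 mol H2O
Molar mass of MgC2O4 = 112.33 g/mol → mol MgC2O4 = 8.358 / 112.33 = 0.07441
n = 0.1488 / 0.07441 = 2.00 ≈ 2 → MgC2O4·2H2O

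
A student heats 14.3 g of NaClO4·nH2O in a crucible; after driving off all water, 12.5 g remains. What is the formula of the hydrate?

Mass of water lost = 14.3 − 12.5 = 1.8 g → 1.8 / 18.02 = 0.09989 mol H2O
Molar mass of NaClO4 = 122.44 g/mol → mol NaClO4 = 12.5 / 122.44 = 0.1021
n = 0.09989 / 0.1021 = 0.98 ≈ 1 → NaClO4·H2O

NaClO4·H2O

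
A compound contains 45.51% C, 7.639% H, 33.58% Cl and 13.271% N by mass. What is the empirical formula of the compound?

C4H8ClN

Assume 100 g: 45.51 g C, 7.639 g H, 33.58 g Cl, 13.271 g N.
Moles — C: 45.51 / 12.01 = 3.789 mol; H: 7.639 / 1.008 = 7.578 mol; Cl: 33.58 / 35.45 = 0.9472 mol; N: 13.271 / 14.01 = 0.9473 mol
Divide by the smallest (0.9472 mol Cl): C 4.000, H 8.000, Cl 1.000, N 1.000
Ratio ≈ 4:8:1:1, so the empirical formula is C4H8ClN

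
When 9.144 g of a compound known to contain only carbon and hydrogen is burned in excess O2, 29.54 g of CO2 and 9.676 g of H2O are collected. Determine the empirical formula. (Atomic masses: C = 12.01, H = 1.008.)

C5H8

mol C = 29.54 / 44.01 = 0.6712; mass C = 0.6712 × 12.01 = 8.061 g
mol H = 2 × (9.676 / 18.02) = 1.074; mass H = 1.074 × 1.008 = 1.083 g
Divide by the smallest (0.6712 mol C): C 1.000, H 1.600
Multiply by 5: C 5.00, H 8.00 → C5H8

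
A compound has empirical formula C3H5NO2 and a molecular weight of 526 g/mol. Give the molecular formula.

C18H30N6O12

Empirical-formula mass = 87.08 g/mol
n = 526 / 87.08 = 6.04 ≈ 6
Molecular formula = (C3H5NO2)6 = C18H30N6O12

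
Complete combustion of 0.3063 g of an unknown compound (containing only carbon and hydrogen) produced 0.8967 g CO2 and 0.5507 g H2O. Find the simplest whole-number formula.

CH3

mol C = 0.8967 / 44.01 = 0.02037; mass C = 0.02037 × 12.01 = 0.2447 g
mol H = 2 × (0.5507 / 18.02) = 0.06112; mass H = 0.06112 × 1.008 = 0.06161 g
Ratios (÷ 0.02037): C 1.000, H 3.000
≈ 1:3 → CH3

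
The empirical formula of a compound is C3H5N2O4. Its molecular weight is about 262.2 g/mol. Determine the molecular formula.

Empirical-formula mass = 133.09 g/mol
n = 262.2 / 133.09 = 1.97 ≈ 2
Molecular formula = (C3H5N2O4)2 = C6H10N4O8

C6H10N4O8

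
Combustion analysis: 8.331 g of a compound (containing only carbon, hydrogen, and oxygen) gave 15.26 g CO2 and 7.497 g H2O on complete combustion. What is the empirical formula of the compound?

C5H12O3

mol C = 15.26 / 44.01 = 0.3467; mass C = 0.3467 × 12.01 = 4.164 g
mol H = 2 × (7.497 / 18.02) = 0.8321; mass H = 0.8321 × 1.008 = 0.8387 g
mass O = 8.331 − (5.003) = 3.328 g → mol O = 0.2080
Smallest is O at 0.208 mol; normalising gives C 1.667, H 4.000, O 1.000
Multiply by 3: C 5.00, H 12.00, O 3.00 → C5H12O3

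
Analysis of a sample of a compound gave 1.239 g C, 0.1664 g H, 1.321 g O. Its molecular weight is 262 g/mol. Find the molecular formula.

C10H16O8

n(C) = 1.239/12.01 = 0.1032, n(H) = 0.1664/1.008 = 0.1651, n(O) = 1.321/16.00 = 0.08256
Smallest is O at 0.08256 mol; normalising gives C 1.250, H 1.999, O 1.000
Multiply by 4: C 5.00, H 8.00, O 4.00 → C5H8O4
Empirical-formula mass = 132.11 g/mol
n = 262 / 132.11 = 1.98 ≈ 2
Molecular formula = (C5H8O4)×2 = C10H16O8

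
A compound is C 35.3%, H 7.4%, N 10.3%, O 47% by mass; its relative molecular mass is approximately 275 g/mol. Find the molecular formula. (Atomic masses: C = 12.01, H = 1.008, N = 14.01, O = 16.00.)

C8H20N2O8

Assume 100 g: 35.3 g C, 7.4 g H, 10.3 g N, 47 g O.
Moles — C: 35.3 / 12.01 = 2.939 mol; H: 7.4 / 1.008 = 7.341 mol; N: 10.3 / 14.01 = 0.7352 mol; O: 47 / 16.00 = 2.938 mol
Smallest is N at 0.7352 mol; normalising gives C 3.998, H 9.986, N 1.000, O 3.996
≈ 4:10:1:4 → C4H10NO4
Empirical-formula mass = 136.13 g/mol
n = 275 / 136.13 = 2.02 ≈ 2
Molecular formula = (C4H10NO4)×2 = C8H20N2O8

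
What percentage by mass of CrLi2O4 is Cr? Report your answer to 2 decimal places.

Molar mass = 1(52.00) + 2(6.94) + 4(16.00) = 129.880 g/mol
Mass of Cr per mole = 1 × 52.00 = 52.000 g
% Cr = 52.000 / 129.880 × 100 = 40.04%

40.04%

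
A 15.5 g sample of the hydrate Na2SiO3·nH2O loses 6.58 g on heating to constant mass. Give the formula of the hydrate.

Mass of anhydrous Na2SiO3 = 15.5 − 6.58 = 8.92 g
mol H2O = 6.58 / 18.02 = 0.3651
Molar mass of Na2SiO3 = 122.07 g/mol → mol Na2SiO3 = 8.92 / 122.07 = 0.07307
n = 0.3651 / 0.07307 = 5.00 ≈ 5 → Na2SiO3·5H2O

Na2SiO3·5H2O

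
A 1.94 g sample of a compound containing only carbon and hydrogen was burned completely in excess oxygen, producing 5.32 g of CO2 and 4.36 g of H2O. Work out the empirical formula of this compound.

CH4

mol C = 5.32 / 44.01 = 0.1209; mass C = 0.1209 × 12.01 = 1.452 g
mol H = 2 × (4.36 / 18.02) = 0.4839; mass H = 0.4839 × 1.008 = 0.4878 g
Smallest is C at 0.1209 mol; normalising gives C 1.000, H 4.003
≈ 1:4 → CH4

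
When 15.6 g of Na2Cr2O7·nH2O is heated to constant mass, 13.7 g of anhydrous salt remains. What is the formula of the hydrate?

Na2Cr2O7·2H2O

Mass of water lost = 15.6 − 13.7 = 1.9 g → 1.9 / 18.02 = 0.1054 mol H2O
Molar mass of Na2Cr2O7 = 261.98 g/mol → mol Na2Cr2O7 = 13.7 / 261.98 = 0.05229
n = 0.1054 / 0.05229 = 2.02 ≈ 2 → Na2Cr2O7·2H2O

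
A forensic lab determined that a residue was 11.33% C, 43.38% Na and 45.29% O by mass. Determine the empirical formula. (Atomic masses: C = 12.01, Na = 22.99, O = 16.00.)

CNa2O3

Assume 100 g: 11.33 g C, 43.38 g Na, 45.29 g O.
C: 11.33 g ÷ 12.01 g/mol = 0.9434 mol
Na: 43.38 g ÷ 22.99 g/mol = 1.887 mol
O: 45.29 g ÷ 16.00 g/mol = 2.831 mol
Divide by the smallest (0.9434 mol C): C 1.000, Na 2.000, O 3.001
Ratio ≈ 1:2:3, so the empirical formula is CNa2O3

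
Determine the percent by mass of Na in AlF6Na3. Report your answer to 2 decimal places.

32.85%

Molar mass = 1(26.98) + 6(19.00) + 3(22.99) = 209.950 g/mol
Mass of Na per mole = 3 × 22.99 = 68.970 g
% Na = 68.970 / 209.950 × 100 = 32.85%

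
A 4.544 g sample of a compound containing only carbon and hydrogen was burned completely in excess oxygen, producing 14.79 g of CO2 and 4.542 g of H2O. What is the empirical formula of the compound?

C2H3

mol C = 14.79 / 44.01 = 0.3361; mass C = 0.3361 × 12.01 = 4.036 g
mol H = 2 × (4.542 / 18.02) = 0.5041; mass H = 0.5041 × 1.008 = 0.5081 g
Divide by the smallest (0.3361 mol C): C 1.000, H 1.500
Scaling by 2: C 2.00, H 3.00 → C2H3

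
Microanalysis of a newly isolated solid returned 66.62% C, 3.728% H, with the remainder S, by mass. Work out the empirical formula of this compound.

Assume 100 g: 66.62 g C, 3.728 g H, 29.652 g S.
C: 66.62 g ÷ 12.01 g/mol = 5.547 mol
H: 3.728 g ÷ 1.008 g/mol = 3.698 mol
S: 29.652 g ÷ 32.07 g/mol = 0.9246 mol
Ratios (÷ 0.9246): C 5.999, H 4.000, S 1.000
Ratio ≈ 6:4:1, so the empirical formula is C6H4S

C6H4S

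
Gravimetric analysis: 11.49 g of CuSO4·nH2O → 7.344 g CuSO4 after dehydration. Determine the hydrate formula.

Mass of water lost = 11.49 − 7.344 = 4.146 g → 4.146 / 18.02 = 0.2301 mol H2O
Molar mass of CuSO4 = 159.62 g/mol → mol CuSO4 = 7.344 / 159.62 = 0.04601
n = 0.2301 / 0.04601 = 5.00 ≈ 5 → CuSO4·5H2O

CuSO4·5H2O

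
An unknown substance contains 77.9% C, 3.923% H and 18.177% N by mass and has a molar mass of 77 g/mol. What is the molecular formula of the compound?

Assume 100 g: 77.9 g C, 3.923 g H, 18.177 g N.
n(C) = 77.9/12.01 = 6.486, n(H) = 3.923/1.008 = 3.892, n(N) = 18.177/14.01 = 1.297
Ratios (÷ 1.297): C 4.999, H 3.000, N 1.000
≈ 5:3:1 → C5H3N
Empirical-formula mass = 77.08 g/mol
n = 77 / 77.08 = 1.00 ≈ 1
Molecular formula = empirical formula = C5H3N

C5H3N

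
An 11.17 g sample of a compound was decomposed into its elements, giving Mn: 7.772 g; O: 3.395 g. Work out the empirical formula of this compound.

Moles — Mn: 7.772 / 54.94 = 0.1415 mol; O: 3.395 / 16.00 = 0.2122 mol
Divide by the smallest (0.1415 mol Mn): Mn 1.000, O 1.500
Multiply by 2: Mn 2.00, O 3.00 → Mn2O3

Mn2O3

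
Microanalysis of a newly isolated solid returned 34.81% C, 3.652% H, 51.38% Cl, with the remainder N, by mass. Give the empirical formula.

Assume 100 g: 34.81 g C, 3.652 g H, 51.38 g Cl, 10.158 g N.
n(C) = 34.81/12.01 = 2.898, n(H) = 3.652/1.008 = 3.623, n(Cl) = 51.38/35.45 = 1.449, n(N) = 10.158/14.01 = 0.7251
Divide by the smallest (0.7251 mol N): C 3.998, H 4.997, Cl 1.999, N 1.000
→ C4H5Cl2N

C4H5Cl2N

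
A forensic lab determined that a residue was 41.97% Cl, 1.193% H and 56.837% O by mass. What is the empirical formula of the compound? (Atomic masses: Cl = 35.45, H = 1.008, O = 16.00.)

Assume 100 g: 41.97 g Cl, 1.193 g H, 56.837 g O.
Moles — Cl: 41.97 / 35.45 = 1.184 mol; H: 1.193 / 1.008 = 1.184 mol; O: 56.837 / 16.00 = 3.552 mol
Ratios (÷ 1.184): Cl 1.000, H 1.000, O 3.001
Ratio ≈ 1:1:3, so the empirical formula is ClHO3

ClHO3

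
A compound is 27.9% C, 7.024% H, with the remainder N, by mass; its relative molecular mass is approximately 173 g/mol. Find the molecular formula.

C4H12N8

Assume 100 g: 27.9 g C, 7.024 g H, 65.076 g N.
C: 27.9 g ÷ 12.01 g/mol = 2.323 mol
H: 7.024 g ÷ 1.008 g/mol = 6.968 mol
N: 65.076 g ÷ 14.01 g/mol = 4.645 mol
Divide by the smallest (2.323 mol C): C 1.000, H 3.000, N 2.000
≈ 1:3:2 → CH3N2
Empirical-formula mass = 43.05 g/mol
n = 173 / 43.05 = 4.02 ≈ 4
Molecular formula = (CH3N2)×4 = C4H12N8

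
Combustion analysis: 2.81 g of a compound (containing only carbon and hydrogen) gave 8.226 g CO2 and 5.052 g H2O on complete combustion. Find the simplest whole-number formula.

CH3

mol C = 8.226 / 44.01 = 0.1869; mass C = 0.1869 × 12.01 = 2.245 g
mol H = 2 × (5.052 / 18.02) = 0.5607; mass H = 0.5607 × 1.008 = 0.5652 g
Smallest is C at 0.1869 mol; normalising gives C 1.000, H 3.000
Ratio ≈ 1:3, so the empirical formula is CH3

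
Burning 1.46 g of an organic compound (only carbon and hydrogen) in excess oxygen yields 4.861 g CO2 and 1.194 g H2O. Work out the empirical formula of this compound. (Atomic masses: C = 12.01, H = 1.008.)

C5H6

mol C = 4.861 / 44.01 = 0.1105; mass C = 0.1105 × 12.01 = 1.327 g
mol H = 2 × (1.194 / 18.02) = 0.1325; mass H = 0.1325 × 1.008 = 0.1336 g
Divide by the smallest (0.1105 mol C): C 1.000, H 1.200
Multiply by 5: C 5.00, H 6.00 → C5H6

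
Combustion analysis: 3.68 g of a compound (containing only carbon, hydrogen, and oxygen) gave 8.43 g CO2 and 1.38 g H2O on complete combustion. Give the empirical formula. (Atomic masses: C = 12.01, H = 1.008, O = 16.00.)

mol C = 8.43 / 44.01 = 0.1915; mass C = 0.1915 × 12.01 = 2.300 g
mol H = 2 × (1.38 / 18.02) = 0.1532; mass H = 0.1532 × 1.008 = 0.1544 g
mass O = 3.68 − (2.455) = 1.225 g → mol O = 0.07657
Ratios (÷ 0.07657): C 2.502, H 2.000, O 1.000
Multiply by 2: C 5.00, H 4.00, O 2.00 → C5H4O2

C5H4O2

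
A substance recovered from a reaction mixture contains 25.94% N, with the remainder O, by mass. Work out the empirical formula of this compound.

N2O5

Assume 100 g: 25.94 g N, 74.06 g O.
n(N) = 25.94/14.01 = 1.852, n(O) = 74.06/16.00 = 4.629
Smallest is N at 1.852 mol; normalising gives N 1.000, O 2.500
Scaling by 2: N 2.00, O 5.00 → N2O5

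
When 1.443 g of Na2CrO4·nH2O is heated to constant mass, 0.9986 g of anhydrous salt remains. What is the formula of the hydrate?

Na2CrO4·4H2O

Mass of water lost = 1.443 − 0.9986 = 0.4444 g → 0.4444 / 18.02 = 0.02466 mol H2O
Molar mass of Na2CrO4 = 161.98 g/mol → mol Na2CrO4 = 0.9986 / 161.98 = 0.006165
n = 0.02466 / 0.006165 = 4.00 ≈ 4 → Na2CrO4·4H2O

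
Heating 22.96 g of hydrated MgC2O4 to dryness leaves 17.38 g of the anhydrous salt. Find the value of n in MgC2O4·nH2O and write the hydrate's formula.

Mass of water lost = 22.96 − 17.38 = 5.58 g → 5.58 / 18.02 = 0.3097 mol H2O
Molar mass of MgC2O4 = 112.33 g/mol → mol MgC2O4 = 17.38 / 112.33 = 0.1547
n = 0.3097 / 0.1547 = 2.00 ≈ 2 → MgC2O4·2H2O

MgC2O4·2H2O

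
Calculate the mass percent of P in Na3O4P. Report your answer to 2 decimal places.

18.89%

Molar mass = 3(22.99) + 4(16.00) + 1(30.97) = 163.940 g/mol
Mass of P per mole = 1 × 30.97 = 30.970 g
% P = 30.970 / 163.940 × 100 = 18.89%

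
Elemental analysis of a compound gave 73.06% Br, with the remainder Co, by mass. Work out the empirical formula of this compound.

Br2Co

Assume 100 g: 73.06 g Br, 26.94 g Co.
Br: 73.06 g ÷ 79.90 g/mol = 0.9144 mol
Co: 26.94 g ÷ 58.93 g/mol = 0.4572 mol
Ratios (÷ 0.4572): Br 2.000, Co 1.000
≈ 2:1 → Br2Co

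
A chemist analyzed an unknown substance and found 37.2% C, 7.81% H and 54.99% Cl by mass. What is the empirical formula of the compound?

Assume 100 g: 37.2 g C, 7.81 g H, 54.99 g Cl.
C: 37.2 g ÷ 12.01 g/mol = 3.097 mol
H: 7.81 g ÷ 1.008 g/mol = 7.748 mol
Cl: 54.99 g ÷ 35.45 g/mol = 1.551 mol
Divide by the smallest (1.551 mol Cl): C 1.997, H 4.995, Cl 1.000
Ratio ≈ 2:5:1, so the empirical formula is C2H5Cl

C2H5Cl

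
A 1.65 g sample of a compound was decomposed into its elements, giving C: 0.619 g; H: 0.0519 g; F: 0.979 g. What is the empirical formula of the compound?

C: 0.619 g ÷ 12.01 g/mol = 0.05154 mol
H: 0.0519 g ÷ 1.008 g/mol = 0.05149 mol
F: 0.979 g ÷ 19.00 g/mol = 0.05153 mol
Divide by the smallest (0.05149 mol H): C 1.001, H 1.000, F 1.001
≈ 1:1:1 → CHF

CHF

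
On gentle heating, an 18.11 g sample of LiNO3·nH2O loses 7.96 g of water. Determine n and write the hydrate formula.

Mass of anhydrous LiNO3 = 18.11 − 7.96 = 10.15 g
mol H2O = 7.96 / 18.02 = 0.4417
Molar mass of LiNO3 = 68.95 g/mol → mol LiNO3 = 10.15 / 68.95 = 0.1472
n = 0.4417 / 0.1472 = 3.00 ≈ 3 → LiNO3·3H2O

LiNO3·3H2O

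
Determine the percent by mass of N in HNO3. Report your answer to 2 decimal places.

Molar mass = 1(1.008) + 1(14.01) + 3(16.00) = 63.018 g/mol
Mass of N per mole = 1 × 14.01 = 14.010 g
% N = 14.010 / 63.018 × 100 = 22.23%

22.23%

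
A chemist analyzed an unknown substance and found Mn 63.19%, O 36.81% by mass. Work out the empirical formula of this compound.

Assume 100 g: 63.19 g Mn, 36.81 g O.
Moles — Mn: 63.19 / 54.94 = 1.15 mol; O: 36.81 / 16.00 = 2.301 mol
Divide by the smallest (1.15 mol Mn): Mn 1.000, O 2.000
→ MnO2

MnO2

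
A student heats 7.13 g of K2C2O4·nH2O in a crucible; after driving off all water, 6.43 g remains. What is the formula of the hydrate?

Mass of water lost = 7.13 − 6.43 = 0.7 g → 0.7 / 18.02 = 0.03885 mol H2O
Molar mass of K2C2O4 = 166.22 g/mol → mol K2C2O4 = 6.43 / 166.22 = 0.03868
n = 0.03885 / 0.03868 = 1.00 ≈ 1 → K2C2O4·H2O

K2C2O4·H2O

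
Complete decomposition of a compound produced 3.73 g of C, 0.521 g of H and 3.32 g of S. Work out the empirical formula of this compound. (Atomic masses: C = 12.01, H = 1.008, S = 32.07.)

C: 3.73 g ÷ 12.01 g/mol = 0.3106 mol
H: 0.521 g ÷ 1.008 g/mol = 0.5169 mol
S: 3.32 g ÷ 32.07 g/mol = 0.1035 mol
Divide by the smallest (0.1035 mol S): C 3.000, H 4.993, S 1.000
Ratio ≈ 3:5:1, so the empirical formula is C3H5S

C3H5S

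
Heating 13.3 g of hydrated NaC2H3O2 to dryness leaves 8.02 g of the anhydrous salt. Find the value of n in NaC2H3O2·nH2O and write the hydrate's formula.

NaC2H3O2·3H2O

Mass of water lost = 13.3 − 8.02 = 5.28 g → 5.28 / 18.02 = 0.293 mol H2O
Molar mass of NaC2H3O2 = 82.03 g/mol → mol NaC2H3O2 = 8.02 / 82.03 = 0.09776
n = 0.293 / 0.09776 = 3.00 ≈ 3 → NaC2H3O2·3H2O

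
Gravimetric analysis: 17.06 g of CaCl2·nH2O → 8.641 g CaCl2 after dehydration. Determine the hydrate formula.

Mass of water lost = 17.06 − 8.641 = 8.419 g → 8.419 / 18.02 = 0.4672 mol H2O
Molar mass of CaCl2 = 110.98 g/mol → mol CaCl2 = 8.641 / 110.98 = 0.07786
n = 0.4672 / 0.07786 = 6.00 ≈ 6 → CaCl2·6H2O

CaCl2·6H2O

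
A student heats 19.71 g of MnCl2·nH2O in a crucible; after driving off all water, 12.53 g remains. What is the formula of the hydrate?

Mass of water lost = 19.71 − 12.53 = 7.18 g → 7.18 / 18.02 = 0.3984 mol H2O
Molar mass of MnCl2 = 125.84 g/mol → mol MnCl2 = 12.53 / 125.84 = 0.09957
n = 0.3984 / 0.09957 = 4.00 ≈ 4 → MnCl2·4H2O

MnCl2·4H2O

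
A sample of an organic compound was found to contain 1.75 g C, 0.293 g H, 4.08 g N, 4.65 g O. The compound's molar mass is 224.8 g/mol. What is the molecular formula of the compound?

Moles — C: 1.75 / 12.01 = 0.1457 mol; H: 0.293 / 1.008 = 0.2907 mol; N: 4.08 / 14.01 = 0.2912 mol; O: 4.65 / 16.00 = 0.2906 mol
Divide by the smallest (0.1457 mol C): C 1.000, H 1.995, N 1.999, O 1.995
Ratio ≈ 1:2:2:2, so the empirical formula is CH2N2O2
Empirical-formula mass = 74.05 g/mol
n = 224.8 / 74.05 = 3.04 ≈ 3
Molecular formula = (CH2N2O2)×3 = C3H6N6O6

C3H6N6O6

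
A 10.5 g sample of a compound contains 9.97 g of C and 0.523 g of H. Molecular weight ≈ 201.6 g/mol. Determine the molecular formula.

n(C) = 9.97/12.01 = 0.8301, n(H) = 0.523/1.008 = 0.5188
Smallest is H at 0.5188 mol; normalising gives C 1.600, H 1.000
Scaling by 5: C 8.00, H 5.00 → C8H5
Empirical-formula mass = 101.12 g/mol
n = 201.6 / 101.12 = 1.99 ≈ 2
Molecular formula = (C8H5)×2 = C16H10

C16H10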